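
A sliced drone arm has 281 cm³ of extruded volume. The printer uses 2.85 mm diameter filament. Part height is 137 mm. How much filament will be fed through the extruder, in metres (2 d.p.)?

44.05 m

Filament cross-section = π × (2.85/2)² = 6.3794 mm².
L = 281000 mm³ / 6.3794 mm² = 44048.03 mm, i.e. 44.05 m.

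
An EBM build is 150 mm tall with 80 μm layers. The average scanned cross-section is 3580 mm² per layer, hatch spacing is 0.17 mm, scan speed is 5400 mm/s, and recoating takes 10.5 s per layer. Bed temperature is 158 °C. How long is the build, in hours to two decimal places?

Number of layers: 150 / 0.08 → 1875 (rounded up).
Scan path per layer = 3580 / 0.17 = 21058.8 mm.
Beam time per layer = 21058.8 / 5400, so 3.8998 s.
Per-layer time = 3.8998 + 10.5, so 14.3998 s.
Total: 1875 × 14.3998 s = 26999.625 s → 7.50 hours.

7.50 hours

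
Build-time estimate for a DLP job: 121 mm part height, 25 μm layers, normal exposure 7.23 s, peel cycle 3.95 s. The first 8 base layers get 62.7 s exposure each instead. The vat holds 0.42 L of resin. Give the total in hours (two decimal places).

15.15 hours

Number of layers: 121 / 0.025 → 4840 (rounded up).
Base layers: 8 × (62.7 + 3.95) → 533.2 s.
Regular layers: 4832 × (7.23 + 3.95) → 54021.76 s.
Total = 533.2 + 54021.76 = 54554.96 s = 15.15 hours.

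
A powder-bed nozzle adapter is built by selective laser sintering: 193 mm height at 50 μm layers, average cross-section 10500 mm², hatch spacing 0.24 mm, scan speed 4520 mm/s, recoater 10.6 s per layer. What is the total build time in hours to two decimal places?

21.74 hours

Layer count = ceil(193 / 0.05) = 3860.
Scan path per layer = 10500 / 0.24, so 43750 mm.
Laser time per layer: 43750 / 4520 → 9.6792 s.
Time per layer: 9.6792 + 10.6 → 20.2792 s.
Total: 3860 × 20.2792 s = 78277.712 s → 21.74 hours.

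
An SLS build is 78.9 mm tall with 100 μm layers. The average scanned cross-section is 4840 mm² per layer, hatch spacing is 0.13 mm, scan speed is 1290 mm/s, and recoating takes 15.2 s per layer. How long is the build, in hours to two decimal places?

9.66 hours

Layers = ⌈78.9/0.1⌉ = 789.
Hatch length per layer: 4840 / 0.13 → 37230.8 mm.
Scan time per layer = 37230.8 / 1290, so 28.8611 s.
Per-layer time = 28.8611 + 15.2 = 44.0611 s.
Build time = 789 × 44.0611 = 34764.2079 s = 9.66 hours.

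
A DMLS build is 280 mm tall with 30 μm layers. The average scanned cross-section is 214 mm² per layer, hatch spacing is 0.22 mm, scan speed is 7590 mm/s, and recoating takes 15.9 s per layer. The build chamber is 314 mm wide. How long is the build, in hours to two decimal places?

41.56 hours

Layer count = ceil(280 / 0.03) = 9334.
Scan path per layer = 214 / 0.22, so 972.7 mm.
Laser time per layer: 972.7 / 7590 → 0.1282 s.
Layer cycle: 0.1282 + 15.9 → 16.0282 s.
9334 layers × 16.0282 s/layer = 149607.2188 s, i.e. 41.56 hours.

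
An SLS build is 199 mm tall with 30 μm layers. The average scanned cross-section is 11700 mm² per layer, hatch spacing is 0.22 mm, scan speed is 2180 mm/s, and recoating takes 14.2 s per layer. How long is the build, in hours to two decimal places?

Layer count = ceil(199 / 0.03) = 6634.
Scan path per layer = 11700 / 0.22 = 53181.8 mm.
Scan time per layer: 53181.8 / 2180 → 24.3953 s.
Time per layer = 24.3953 + 14.2 = 38.5953 s.
Total: 6634 × 38.5953 s = 256041.2202 s → 71.12 hours.

71.12 hours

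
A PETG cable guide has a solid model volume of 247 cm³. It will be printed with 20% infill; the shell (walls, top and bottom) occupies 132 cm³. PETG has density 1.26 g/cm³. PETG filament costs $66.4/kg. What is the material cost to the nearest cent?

$12.97

Infill region: 247 − 132 → 115 cm³.
Infill volume = 0.20 × 115, so 23 cm³.
Deposited volume = 132 + 23, so 155 cm³.
Mass = 155 × 1.26 = 195.3 g.
At $66.4/kg: 195.3/1000 × 66.4 = $12.97.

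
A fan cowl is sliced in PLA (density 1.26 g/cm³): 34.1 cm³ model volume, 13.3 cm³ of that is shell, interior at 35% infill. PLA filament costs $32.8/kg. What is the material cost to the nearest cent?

$0.85

Volume inside the shell = 34.1 − 13.3, so 20.8 cm³.
Deposited infill = 0.35 × 20.8, so 7.28 cm³.
Total extruded = 13.3 + 7.28, so 20.58 cm³.
Mass = 20.58 × 1.26 = 25.9308 g.
Cost = 25.9308 g / 1000 × $32.8/kg = $0.85.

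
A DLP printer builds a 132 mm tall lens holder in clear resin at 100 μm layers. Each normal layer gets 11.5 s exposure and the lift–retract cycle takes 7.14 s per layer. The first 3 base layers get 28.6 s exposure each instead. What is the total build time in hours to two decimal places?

6.85 hours

Layers = ⌈132/0.1⌉ = 1320.
Bottom layers: 3 × (28.6 + 7.14) → 107.22 s.
Regular layers: 1317 × (11.5 + 7.14) → 24548.88 s.
Sum: 107.22 + 24548.88 = 24656.1 s → 6.85 hours.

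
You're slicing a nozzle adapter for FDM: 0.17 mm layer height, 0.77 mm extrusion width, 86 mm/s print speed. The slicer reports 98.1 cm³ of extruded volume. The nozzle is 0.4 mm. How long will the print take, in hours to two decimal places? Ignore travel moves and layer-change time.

Line area = 0.17 × 0.77 = 0.1309 mm².
Toolpath length = 98.1 cm³ / 0.1309 mm² = 98100 / 0.1309 = 749427 mm.
Print-move time: 749427 / 86 → 8714.3 s.
That's 8714.3 s → 2.42 hours.

2.42 hours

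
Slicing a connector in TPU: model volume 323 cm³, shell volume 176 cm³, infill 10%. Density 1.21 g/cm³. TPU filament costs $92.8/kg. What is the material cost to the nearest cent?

$21.41

Interior volume: 323 − 176 → 147 cm³.
Infill volume = 0.10 × 147, so 14.7 cm³.
Deposited volume = 176 + 14.7, so 190.7 cm³.
Mass = 190.7 × 1.21 = 230.747 g.
Cost = 230.747 g / 1000 × $92.8/kg = $21.41.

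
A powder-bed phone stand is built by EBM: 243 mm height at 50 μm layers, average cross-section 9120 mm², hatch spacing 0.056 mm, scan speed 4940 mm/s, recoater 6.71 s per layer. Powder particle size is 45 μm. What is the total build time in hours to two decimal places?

53.56 hours

Layer count = ceil(243 / 0.05) = 4860.
Scan path per layer = 9120 / 0.056, so 162857.1 mm.
Scan time per layer = 162857.1 / 4940, so 32.967 s.
Time per layer = 32.967 + 6.71 = 39.677 s.
4860 layers × 39.677 s/layer = 192830.22 s, i.e. 53.56 hours.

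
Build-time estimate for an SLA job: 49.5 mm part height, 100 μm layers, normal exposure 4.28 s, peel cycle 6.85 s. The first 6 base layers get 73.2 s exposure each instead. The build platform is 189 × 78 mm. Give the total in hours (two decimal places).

1.65 hours

Layer count = ceil(49.5 / 0.1) = 495.
Burn-in layers = 6 × (73.2 + 6.85), so 480.3 s.
Remaining layers = 489 × (4.28 + 6.85), so 5442.57 s.
Sum: 480.3 + 5442.57 = 5922.87 s → 1.65 hours.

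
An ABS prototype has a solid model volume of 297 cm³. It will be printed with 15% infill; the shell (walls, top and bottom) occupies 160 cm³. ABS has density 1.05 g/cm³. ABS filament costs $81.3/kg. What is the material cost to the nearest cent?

$15.41

Infill region = 297 − 160 = 137 cm³.
Infill deposited: 0.15 × 137 → 20.55 cm³.
Deposited volume = 160 + 20.55 = 180.55 cm³.
Mass = 180.55 × 1.05, so 189.5775 g.
Cost = 189.5775 g / 1000 × $81.3/kg = $15.41.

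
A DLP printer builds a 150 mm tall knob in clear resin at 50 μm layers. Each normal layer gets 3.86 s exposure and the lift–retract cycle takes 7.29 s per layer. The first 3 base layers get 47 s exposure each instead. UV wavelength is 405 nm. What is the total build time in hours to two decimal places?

Layer count = ceil(150 / 0.05) = 3000.
Base layers = 3 × (47 + 7.29), so 162.87 s.
Normal layers: 2997 × (3.86 + 7.29) → 33416.55 s.
Sum: 162.87 + 33416.55 = 33579.42 s → 9.33 hours.

9.33 hours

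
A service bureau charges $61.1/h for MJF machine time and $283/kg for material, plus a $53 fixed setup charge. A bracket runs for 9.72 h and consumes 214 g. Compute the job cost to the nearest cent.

Machine cost = 61.1 × 9.72, so $593.892.
Feedstock cost: 283 × 214/1000 → $60.562.
Total = 593.892 + 60.562 + 53 = 707.454 ≈ $707.45.

$707.45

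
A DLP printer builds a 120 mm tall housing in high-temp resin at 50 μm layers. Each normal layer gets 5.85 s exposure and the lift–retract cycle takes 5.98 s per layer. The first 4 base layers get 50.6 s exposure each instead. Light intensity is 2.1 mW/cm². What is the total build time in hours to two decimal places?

7.94 hours

Layers = ⌈120/0.05⌉ = 2400.
Base layers = 4 × (50.6 + 5.98), so 226.32 s.
Regular layers: 2396 × (5.85 + 5.98) → 28344.68 s.
Total = 226.32 + 28344.68 = 28571 s = 7.94 hours.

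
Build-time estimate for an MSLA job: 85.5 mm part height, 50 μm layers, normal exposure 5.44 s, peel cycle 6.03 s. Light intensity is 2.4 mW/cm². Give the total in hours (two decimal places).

Number of layers: 85.5 / 0.05 → 1710 (rounded up).
Each layer takes = 5.44 + 6.03 = 11.47 s.
Build time: 1710 × 11.47 s = 19613.7 s, i.e. 5.45 hours.

5.45 hours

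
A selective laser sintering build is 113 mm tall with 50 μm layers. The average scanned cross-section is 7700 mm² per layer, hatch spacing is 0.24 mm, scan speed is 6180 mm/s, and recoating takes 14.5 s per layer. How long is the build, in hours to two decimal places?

12.36 hours

Layers = ⌈113/0.05⌉ = 2260.
Scan path per layer = 7700 / 0.24, so 32083.3 mm.
Laser time per layer: 32083.3 / 6180 → 5.1915 s.
Layer cycle = 5.1915 + 14.5, so 19.6915 s.
2260 layers × 19.6915 s/layer = 44502.79 s, i.e. 12.36 hours.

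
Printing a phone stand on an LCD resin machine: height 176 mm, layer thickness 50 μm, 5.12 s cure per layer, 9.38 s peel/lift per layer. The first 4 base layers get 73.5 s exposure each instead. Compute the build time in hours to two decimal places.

14.25 hours

Layer count = ceil(176 / 0.05) = 3520.
Base layers = 4 × (73.5 + 9.38) = 331.52 s.
Regular layers = 3516 × (5.12 + 9.38) = 50982 s.
Total = 331.52 + 50982 = 51313.52 s = 14.25 hours.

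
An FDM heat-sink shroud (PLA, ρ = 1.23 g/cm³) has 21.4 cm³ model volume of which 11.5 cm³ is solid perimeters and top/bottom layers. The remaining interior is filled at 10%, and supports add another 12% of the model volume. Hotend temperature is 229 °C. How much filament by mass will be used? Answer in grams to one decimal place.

Interior volume = 21.4 − 11.5 = 9.9 cm³.
Infill deposited = 0.10 × 9.9, so 0.99 cm³.
Support = 0.12 × 21.4, so 2.568 cm³.
Total printed volume = 11.5 + 0.99 + 2.568 = 15.058 cm³.
Mass = 15.058 × 1.23 = 18.52134 g.

18.5 g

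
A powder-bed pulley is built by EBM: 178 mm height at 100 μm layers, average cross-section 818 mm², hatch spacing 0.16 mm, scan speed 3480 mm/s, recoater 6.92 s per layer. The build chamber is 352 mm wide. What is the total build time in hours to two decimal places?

4.15 hours

Number of layers: 178 / 0.1 → 1780 (rounded up).
Per-layer scan distance = 818 / 0.16, so 5112.5 mm.
Per-layer scan time = 5112.5 / 3480 = 1.4691 s.
Per-layer time = 1.4691 + 6.92, so 8.3891 s.
1780 layers × 8.3891 s/layer = 14932.598 s, i.e. 4.15 hours.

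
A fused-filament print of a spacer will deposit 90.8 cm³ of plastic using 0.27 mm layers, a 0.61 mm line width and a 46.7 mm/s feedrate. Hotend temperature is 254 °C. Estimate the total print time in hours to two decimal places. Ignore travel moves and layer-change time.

Line area = 0.27 × 0.61, so 0.1647 mm².
Path length: 90800 mm³ / 0.1647 mm² → 551305.4 mm.
Time extruding: 551305.4 / 46.7 → 11805.3 s.
That's 11805.3 s → 3.28 hours.

3.28 hours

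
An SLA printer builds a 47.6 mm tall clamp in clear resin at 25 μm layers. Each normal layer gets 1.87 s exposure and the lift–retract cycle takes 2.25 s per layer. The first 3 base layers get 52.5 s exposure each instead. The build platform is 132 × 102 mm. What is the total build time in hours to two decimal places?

Layers = ⌈47.6/0.025⌉ = 1904.
Burn-in layers = 3 × (52.5 + 2.25), so 164.25 s.
Normal layers = 1901 × (1.87 + 2.25), so 7832.12 s.
Sum: 164.25 + 7832.12 = 7996.37 s → 2.22 hours.

2.22 hours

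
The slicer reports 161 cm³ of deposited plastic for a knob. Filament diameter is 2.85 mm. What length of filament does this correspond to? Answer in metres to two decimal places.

A = π r² = π × 1.425² = 6.3794 mm².
Length = 161 cm³ / 6.3794 mm² = 161000 / 6.3794 = 25237.48 mm = 25.24 m.

25.24 m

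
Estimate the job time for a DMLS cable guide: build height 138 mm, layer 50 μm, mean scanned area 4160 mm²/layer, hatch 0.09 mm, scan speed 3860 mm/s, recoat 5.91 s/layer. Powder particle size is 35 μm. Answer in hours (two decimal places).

Layer count = ceil(138 / 0.05) = 2760.
Hatch length per layer = 4160 / 0.09 = 46222.2 mm.
Per-layer scan time: 46222.2 / 3860 → 11.9747 s.
Layer cycle = 11.9747 + 5.91 = 17.8847 s.
Total: 2760 × 17.8847 s = 49361.772 s → 13.71 hours.

13.71 hours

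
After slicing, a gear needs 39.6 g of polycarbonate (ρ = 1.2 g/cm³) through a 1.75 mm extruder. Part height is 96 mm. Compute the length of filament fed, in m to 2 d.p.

13.72 m

Volume = 39.6 g / 1.2 g·cm⁻³ = 33 cm³ = 33000 mm³.
A = π r² = π × 0.875² = 2.4053 mm².
Length = 33000 / 2.4053 = 13719.7 mm = 13.72 m.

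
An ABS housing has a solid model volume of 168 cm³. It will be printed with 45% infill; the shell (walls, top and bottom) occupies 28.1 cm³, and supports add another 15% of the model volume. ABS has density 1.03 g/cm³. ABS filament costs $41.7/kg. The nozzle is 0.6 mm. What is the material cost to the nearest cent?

Interior volume = 168 − 28.1 = 139.9 cm³.
Deposited infill = 0.45 × 139.9 = 62.955 cm³.
Support = 0.15 × 168, so 25.2 cm³.
Total printed volume: 28.1 + 62.955 + 25.2 → 116.255 cm³.
Mass = 116.255 × 1.03 = 119.74265 g.
Cost = 119.74265 g / 1000 × $41.7/kg = $4.99.

$4.99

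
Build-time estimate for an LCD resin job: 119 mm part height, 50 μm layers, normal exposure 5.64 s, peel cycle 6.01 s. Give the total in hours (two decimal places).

Layers = ⌈119/0.05⌉ = 2380.
Per-layer time: 5.64 + 6.01 → 11.65 s.
Build time: 2380 × 11.65 s = 27727 s, i.e. 7.70 hours.

7.70 hours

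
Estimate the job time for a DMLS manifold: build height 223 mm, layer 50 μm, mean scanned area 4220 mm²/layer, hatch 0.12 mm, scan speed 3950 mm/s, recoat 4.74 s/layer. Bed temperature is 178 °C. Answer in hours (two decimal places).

Layers = ⌈223/0.05⌉ = 4460.
Per-layer scan distance: 4220 / 0.12 → 35166.7 mm.
Laser time per layer = 35166.7 / 3950, so 8.903 s.
Per-layer time = 8.903 + 4.74 = 13.643 s.
Total: 4460 × 13.643 s = 60847.78 s → 16.90 hours.

16.90 hours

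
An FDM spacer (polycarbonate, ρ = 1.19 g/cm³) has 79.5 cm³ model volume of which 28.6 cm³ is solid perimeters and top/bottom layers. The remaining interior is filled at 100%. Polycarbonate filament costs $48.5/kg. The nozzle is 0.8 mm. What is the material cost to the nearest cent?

Volume inside the shell = 79.5 − 28.6 = 50.9 cm³.
Infill volume = 1.00 × 50.9, so 50.9 cm³.
Total extruded = 28.6 + 50.9, so 79.5 cm³.
Mass = 79.5 × 1.19 = 94.605 g.
At $48.5/kg: 94.605/1000 × 48.5 = $4.59.

$4.59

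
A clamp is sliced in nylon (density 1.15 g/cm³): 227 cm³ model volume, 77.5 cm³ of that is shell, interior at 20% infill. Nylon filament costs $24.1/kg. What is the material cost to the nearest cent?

$2.98

Interior volume: 227 − 77.5 → 149.5 cm³.
Deposited infill: 0.20 × 149.5 → 29.9 cm³.
Total extruded = 77.5 + 29.9 = 107.4 cm³.
Mass: 107.4 × 1.15 → 123.51 g.
Cost = 123.51 g / 1000 × $24.1/kg = $2.98.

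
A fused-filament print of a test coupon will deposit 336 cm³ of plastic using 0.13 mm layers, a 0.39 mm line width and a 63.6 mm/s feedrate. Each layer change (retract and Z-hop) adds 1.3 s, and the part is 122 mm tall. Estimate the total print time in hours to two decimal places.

Extrusion cross-section = 0.13 × 0.39, so 0.0507 mm².
Path length: 336000 mm³ / 0.0507 mm² → 6627218.9 mm.
Time extruding: 6627218.9 / 63.6 → 104201.6 s.
Layers = ⌈122/0.13⌉ = 939.
Z-hop total = 939 × 1.3, so 1220.7 s.
Altogether 104201.6 + 1220.7 = 105422.3 s, i.e. 29.28 hours.

29.28 hours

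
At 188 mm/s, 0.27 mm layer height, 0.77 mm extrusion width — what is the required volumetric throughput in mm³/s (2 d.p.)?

39.09

A: 0.27 × 0.77 → 0.2079 mm².
Q = v·A = 188 × 0.2079 = 39.09 mm³/s.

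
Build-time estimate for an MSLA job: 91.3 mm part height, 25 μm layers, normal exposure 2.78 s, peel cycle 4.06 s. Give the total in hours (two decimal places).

Layers = ⌈91.3/0.025⌉ = 3652.
Per-layer time = 2.78 + 4.06 = 6.84 s.
Total = 3652 × 6.84 = 24979.68 s = 6.94 hours.

6.94 hours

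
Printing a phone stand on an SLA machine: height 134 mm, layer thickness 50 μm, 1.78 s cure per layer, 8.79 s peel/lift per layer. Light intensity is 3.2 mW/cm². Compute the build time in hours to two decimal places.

7.87 hours

Layer count = ceil(134 / 0.05) = 2680.
Cycle time = 1.78 + 8.79, so 10.57 s.
Total = 2680 × 10.57 = 28327.6 s = 7.87 hours.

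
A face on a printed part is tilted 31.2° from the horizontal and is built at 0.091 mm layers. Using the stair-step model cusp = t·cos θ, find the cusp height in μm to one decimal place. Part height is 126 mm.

Cusp = layer height × cos(31.2°) = 0.091 × 0.8554 = 0.077841 mm = 77.8 μm.

77.8 μm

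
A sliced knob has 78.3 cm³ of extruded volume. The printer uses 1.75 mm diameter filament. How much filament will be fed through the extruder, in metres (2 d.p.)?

A = π r² = π × 0.875² = 2.4053 mm².
L = 78300 mm³ / 2.4053 mm² = 32553.11 mm, i.e. 32.55 m.

32.55 m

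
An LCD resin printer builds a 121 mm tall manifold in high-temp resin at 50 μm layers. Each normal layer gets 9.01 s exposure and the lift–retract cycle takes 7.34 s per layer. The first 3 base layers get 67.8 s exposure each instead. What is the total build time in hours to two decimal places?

Layers = ⌈121/0.05⌉ = 2420.
Base layers = 3 × (67.8 + 7.34), so 225.42 s.
Regular layers = 2417 × (9.01 + 7.34), so 39517.95 s.
Total = 225.42 + 39517.95 = 39743.37 s = 11.04 hours.

11.04 hours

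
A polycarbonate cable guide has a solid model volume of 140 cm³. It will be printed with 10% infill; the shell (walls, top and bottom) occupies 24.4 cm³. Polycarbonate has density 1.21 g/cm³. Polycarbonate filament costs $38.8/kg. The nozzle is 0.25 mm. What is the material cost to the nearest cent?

Infill region = 140 − 24.4, so 115.6 cm³.
Infill deposited: 0.10 × 115.6 → 11.56 cm³.
Total printed volume: 24.4 + 11.56 → 35.96 cm³.
Mass = 35.96 × 1.21 = 43.5116 g.
At $38.8/kg: 43.5116/1000 × 38.8 = $1.69.

$1.69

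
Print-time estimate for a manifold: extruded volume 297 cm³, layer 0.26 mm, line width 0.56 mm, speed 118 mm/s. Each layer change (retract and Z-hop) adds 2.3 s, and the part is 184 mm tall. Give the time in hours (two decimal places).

Line area: 0.26 × 0.56 → 0.1456 mm².
Path length: 297000 mm³ / 0.1456 mm² → 2039835.2 mm.
Extrusion time: 2039835.2 / 118 → 17286.7 s.
Layer count = ceil(184 / 0.26) = 708.
Z-hop total: 708 × 2.3 → 1628.4 s.
Altogether 17286.7 + 1628.4 = 18915.1 s, i.e. 5.25 hours.

5.25 hours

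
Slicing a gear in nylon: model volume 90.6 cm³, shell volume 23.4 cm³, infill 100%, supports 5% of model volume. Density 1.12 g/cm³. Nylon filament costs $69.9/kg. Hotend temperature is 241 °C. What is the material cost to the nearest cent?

$7.45

Volume inside the shell = 90.6 − 23.4 = 67.2 cm³.
Deposited infill: 1.00 × 67.2 → 67.2 cm³.
Support = 0.05 × 90.6, so 4.53 cm³.
Deposited volume = 23.4 + 67.2 + 4.53 = 95.13 cm³.
Mass = 95.13 × 1.12 = 106.5456 g.
Cost = 106.5456 g / 1000 × $69.9/kg = $7.45.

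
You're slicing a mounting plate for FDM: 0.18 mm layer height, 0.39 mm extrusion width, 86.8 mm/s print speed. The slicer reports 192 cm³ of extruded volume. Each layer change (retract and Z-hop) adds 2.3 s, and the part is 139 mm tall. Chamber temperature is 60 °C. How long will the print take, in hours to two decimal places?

9.25 hours

Extrusion cross-section = 0.18 × 0.39 = 0.0702 mm².
Toolpath length = 192 cm³ / 0.0702 mm² = 192000 / 0.0702 = 2735042.7 mm.
Time extruding = 2735042.7 / 86.8 = 31509.7 s.
Layer count = ceil(139 / 0.18) = 773.
Z-hop total: 773 × 2.3 → 1777.9 s.
Total = 31509.7 + 1777.9 = 33287.6 s = 9.25 hours.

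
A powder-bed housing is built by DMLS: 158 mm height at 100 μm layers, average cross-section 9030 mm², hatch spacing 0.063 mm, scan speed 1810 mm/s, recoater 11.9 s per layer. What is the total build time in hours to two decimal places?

Layers = ⌈158/0.1⌉ = 1580.
Hatch length per layer = 9030 / 0.063, so 143333.3 mm.
Laser time per layer: 143333.3 / 1810 → 79.1897 s.
Per-layer time: 79.1897 + 11.9 → 91.0897 s.
Build time = 1580 × 91.0897 = 143921.726 s = 39.98 hours.

39.98 hours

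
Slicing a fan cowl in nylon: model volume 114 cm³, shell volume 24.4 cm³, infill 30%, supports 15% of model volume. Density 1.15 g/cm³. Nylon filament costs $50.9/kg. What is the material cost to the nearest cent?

$4.00

Interior volume = 114 − 24.4 = 89.6 cm³.
Infill volume = 0.30 × 89.6, so 26.88 cm³.
Support: 0.15 × 114 → 17.1 cm³.
Total printed volume = 24.4 + 26.88 + 17.1 = 68.38 cm³.
Mass: 68.38 × 1.15 → 78.637 g.
Cost = 78.637 g / 1000 × $50.9/kg = $4.00.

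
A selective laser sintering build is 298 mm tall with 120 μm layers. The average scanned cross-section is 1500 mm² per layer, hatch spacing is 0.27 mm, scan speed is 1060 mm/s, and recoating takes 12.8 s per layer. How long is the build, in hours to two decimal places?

Number of layers: 298 / 0.12 → 2484 (rounded up).
Scan path per layer = 1500 / 0.27, so 5555.6 mm.
Laser time per layer: 5555.6 / 1060 → 5.2411 s.
Layer cycle: 5.2411 + 12.8 → 18.0411 s.
Build time = 2484 × 18.0411 = 44814.0924 s = 12.45 hours.

12.45 hours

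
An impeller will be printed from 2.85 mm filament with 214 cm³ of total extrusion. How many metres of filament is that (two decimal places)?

33.55 m

Filament cross-section = π × (2.85/2)² = 6.3794 mm².
L = 214000 mm³ / 6.3794 mm² = 33545.47 mm, i.e. 33.55 m.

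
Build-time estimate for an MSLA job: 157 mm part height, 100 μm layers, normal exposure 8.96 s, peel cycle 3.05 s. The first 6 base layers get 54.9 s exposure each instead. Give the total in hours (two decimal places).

5.31 hours

Number of layers: 157 / 0.1 → 1570 (rounded up).
Bottom layers: 6 × (54.9 + 3.05) → 347.7 s.
Regular layers: 1564 × (8.96 + 3.05) → 18783.64 s.
Total = 347.7 + 18783.64 = 19131.34 s = 5.31 hours.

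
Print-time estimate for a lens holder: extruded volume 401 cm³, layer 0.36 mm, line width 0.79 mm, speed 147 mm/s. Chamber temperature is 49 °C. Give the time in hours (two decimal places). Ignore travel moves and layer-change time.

Extrusion cross-section = 0.36 × 0.79 = 0.2844 mm².
Toolpath length = 401 cm³ / 0.2844 mm² = 401000 / 0.2844 = 1409985.9 mm.
Time extruding = 1409985.9 / 147, so 9591.7 s.
Converting: 9591.7 s = 2.66 hours.

2.66 hours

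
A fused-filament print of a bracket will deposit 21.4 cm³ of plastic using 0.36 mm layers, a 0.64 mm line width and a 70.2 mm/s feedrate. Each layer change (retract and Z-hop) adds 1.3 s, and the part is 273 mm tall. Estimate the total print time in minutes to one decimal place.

38.5 minutes

Bead cross-section = 0.36 × 0.64, so 0.2304 mm².
Path length: 21400 mm³ / 0.2304 mm² → 92881.9 mm.
Time extruding: 92881.9 / 70.2 → 1323.1 s.
Layer count = ceil(273 / 0.36) = 759.
Layer-change overhead = 759 × 1.3, so 986.7 s.
Altogether 1323.1 + 986.7 = 2309.8 s, i.e. 38.5 minutes.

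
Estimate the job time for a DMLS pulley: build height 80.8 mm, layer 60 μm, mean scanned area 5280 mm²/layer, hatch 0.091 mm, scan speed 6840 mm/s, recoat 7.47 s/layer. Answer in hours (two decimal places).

Layer count = ceil(80.8 / 0.06) = 1347.
Per-layer scan distance: 5280 / 0.091 → 58022 mm.
Per-layer scan time = 58022 / 6840 = 8.4827 s.
Time per layer: 8.4827 + 7.47 → 15.9527 s.
1347 layers × 15.9527 s/layer = 21488.2869 s, i.e. 5.97 hours.

5.97 hours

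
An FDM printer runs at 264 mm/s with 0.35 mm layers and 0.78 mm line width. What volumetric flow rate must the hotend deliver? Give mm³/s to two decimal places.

72.07

Extrusion cross-section = 0.35 × 0.78 = 0.273 mm².
Volumetric flow = 264 × 0.273 = 72.07 mm³/s.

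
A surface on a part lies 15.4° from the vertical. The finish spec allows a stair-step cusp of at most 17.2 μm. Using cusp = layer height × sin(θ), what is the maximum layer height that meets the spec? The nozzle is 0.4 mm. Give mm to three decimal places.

0.065 mm

sin(15.4°) = 0.2656; t_max = 0.0172/0.2656 = 0.065 mm.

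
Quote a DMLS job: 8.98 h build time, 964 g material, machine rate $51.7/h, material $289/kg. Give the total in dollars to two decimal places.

Machine cost = 51.7 × 8.98 = $464.266.
Material cost: 289 × 964/1000 → $278.596.
Total = 464.266 + 278.596 = 742.862 ≈ $742.86.

$742.86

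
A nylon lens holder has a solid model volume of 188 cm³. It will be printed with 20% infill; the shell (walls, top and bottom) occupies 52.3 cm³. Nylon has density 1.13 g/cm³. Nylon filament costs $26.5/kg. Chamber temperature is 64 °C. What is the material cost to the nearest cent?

$2.38

Interior volume = 188 − 52.3 = 135.7 cm³.
Infill deposited: 0.20 × 135.7 → 27.14 cm³.
Deposited volume = 52.3 + 27.14, so 79.44 cm³.
Mass = 79.44 × 1.13, so 89.7672 g.
Cost = 89.7672 g / 1000 × $26.5/kg = $2.38.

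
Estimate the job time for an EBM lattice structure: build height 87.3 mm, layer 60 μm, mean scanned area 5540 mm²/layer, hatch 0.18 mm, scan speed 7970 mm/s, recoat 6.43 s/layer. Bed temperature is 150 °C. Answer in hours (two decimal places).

Layers = ⌈87.3/0.06⌉ = 1455.
Scan path per layer = 5540 / 0.18 = 30777.8 mm.
Scan time per layer = 30777.8 / 7970, so 3.8617 s.
Layer cycle: 3.8617 + 6.43 → 10.2917 s.
Build time = 1455 × 10.2917 = 14974.4235 s = 4.16 hours.

4.16 hours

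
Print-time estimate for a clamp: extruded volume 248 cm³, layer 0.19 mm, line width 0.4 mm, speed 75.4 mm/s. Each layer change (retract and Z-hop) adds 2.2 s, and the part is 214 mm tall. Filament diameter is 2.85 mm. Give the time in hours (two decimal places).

12.71 hours

Bead cross-section = 0.19 × 0.4 = 0.076 mm².
Total extruded path = 248000/0.076 = 3263157.9 mm.
Time extruding = 3263157.9 / 75.4, so 43278 s.
Layers = ⌈214/0.19⌉ = 1127.
Z-hop total = 1127 × 2.2, so 2479.4 s.
Total = 43278 + 2479.4 = 45757.4 s = 12.71 hours.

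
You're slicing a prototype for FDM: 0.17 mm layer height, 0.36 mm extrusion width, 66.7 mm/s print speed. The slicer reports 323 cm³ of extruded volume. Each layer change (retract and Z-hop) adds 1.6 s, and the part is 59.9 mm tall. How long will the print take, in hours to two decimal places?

22.14 hours

Line area = 0.17 × 0.36, so 0.0612 mm².
Toolpath length = 323 cm³ / 0.0612 mm² = 323000 / 0.0612 = 5277777.8 mm.
Extrusion time: 5277777.8 / 66.7 → 79127.1 s.
Layer count = ceil(59.9 / 0.17) = 353.
Non-print overhead = 353 × 1.6, so 564.8 s.
Altogether 79127.1 + 564.8 = 79691.9 s, i.e. 22.14 hours.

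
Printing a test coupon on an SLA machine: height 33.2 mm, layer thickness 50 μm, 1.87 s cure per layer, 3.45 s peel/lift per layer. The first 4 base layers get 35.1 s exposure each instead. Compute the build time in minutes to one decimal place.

Number of layers: 33.2 / 0.05 → 664 (rounded up).
Burn-in layers = 4 × (35.1 + 3.45), so 154.2 s.
Normal layers = 660 × (1.87 + 3.45) = 3511.2 s.
Sum: 154.2 + 3511.2 = 3665.4 s → 61.1 minutes.

61.1 minutes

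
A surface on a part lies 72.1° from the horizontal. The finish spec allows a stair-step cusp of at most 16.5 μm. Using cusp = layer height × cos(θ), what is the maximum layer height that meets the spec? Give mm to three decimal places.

Layer height = cusp / cos(72.1°) = 0.0165 / 0.3074 = 0.054 mm.

0.054 mm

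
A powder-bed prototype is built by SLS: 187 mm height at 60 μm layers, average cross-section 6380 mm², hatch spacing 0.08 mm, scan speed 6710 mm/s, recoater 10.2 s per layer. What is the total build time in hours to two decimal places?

Layer count = ceil(187 / 0.06) = 3117.
Per-layer scan distance = 6380 / 0.08 = 79750 mm.
Laser time per layer = 79750 / 6710, so 11.8852 s.
Per-layer time = 11.8852 + 10.2, so 22.0852 s.
Total: 3117 × 22.0852 s = 68839.5684 s → 19.12 hours.

19.12 hours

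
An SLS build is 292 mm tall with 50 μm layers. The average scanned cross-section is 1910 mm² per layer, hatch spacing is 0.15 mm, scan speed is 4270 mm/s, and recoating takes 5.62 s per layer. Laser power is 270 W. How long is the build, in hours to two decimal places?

Layer count = ceil(292 / 0.05) = 5840.
Scan path per layer: 1910 / 0.15 → 12733.3 mm.
Per-layer scan time = 12733.3 / 4270, so 2.982 s.
Layer cycle = 2.982 + 5.62 = 8.602 s.
5840 layers × 8.602 s/layer = 50235.68 s, i.e. 13.95 hours.

13.95 hours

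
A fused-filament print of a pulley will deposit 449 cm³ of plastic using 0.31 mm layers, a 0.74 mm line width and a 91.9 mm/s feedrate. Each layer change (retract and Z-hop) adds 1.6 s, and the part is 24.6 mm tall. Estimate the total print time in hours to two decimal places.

5.95 hours

Bead cross-section = 0.31 × 0.74 = 0.2294 mm².
Path length: 449000 mm³ / 0.2294 mm² → 1957279.9 mm.
Time extruding = 1957279.9 / 91.9, so 21297.9 s.
Layers = ⌈24.6/0.31⌉ = 80.
Non-print overhead = 80 × 1.6 = 128 s.
Total = 21297.9 + 128 = 21425.9 s = 5.95 hours.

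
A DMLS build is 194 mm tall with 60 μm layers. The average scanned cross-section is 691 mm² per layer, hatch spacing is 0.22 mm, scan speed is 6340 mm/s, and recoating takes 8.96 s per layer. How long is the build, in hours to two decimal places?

8.49 hours

Layers = ⌈194/0.06⌉ = 3234.
Hatch length per layer = 691 / 0.22, so 3140.9 mm.
Scan time per layer: 3140.9 / 6340 → 0.4954 s.
Time per layer: 0.4954 + 8.96 → 9.4554 s.
3234 layers × 9.4554 s/layer = 30578.7636 s, i.e. 8.49 hours.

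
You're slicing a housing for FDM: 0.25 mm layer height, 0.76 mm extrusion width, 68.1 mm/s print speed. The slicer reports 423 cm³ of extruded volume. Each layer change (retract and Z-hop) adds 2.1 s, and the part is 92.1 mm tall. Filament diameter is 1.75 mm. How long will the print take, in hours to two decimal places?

Bead cross-section = 0.25 × 0.76 = 0.19 mm².
Total extruded path = 423000/0.19 = 2226315.8 mm.
Print-move time = 2226315.8 / 68.1 = 32691.9 s.
Layer count = ceil(92.1 / 0.25) = 369.
Non-print overhead = 369 × 2.1 = 774.9 s.
Total = 32691.9 + 774.9 = 33466.8 s = 9.30 hours.

9.30 hours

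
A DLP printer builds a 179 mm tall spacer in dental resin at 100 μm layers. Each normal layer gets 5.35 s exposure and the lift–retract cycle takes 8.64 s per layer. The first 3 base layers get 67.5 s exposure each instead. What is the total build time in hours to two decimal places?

Layer count = ceil(179 / 0.1) = 1790.
Base layers = 3 × (67.5 + 8.64) = 228.42 s.
Regular layers = 1787 × (5.35 + 8.64), so 25000.13 s.
Total = 228.42 + 25000.13 = 25228.55 s = 7.01 hours.

7.01 hours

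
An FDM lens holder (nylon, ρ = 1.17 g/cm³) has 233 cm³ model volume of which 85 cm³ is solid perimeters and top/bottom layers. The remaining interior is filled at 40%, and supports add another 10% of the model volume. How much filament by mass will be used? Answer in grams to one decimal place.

Infill region = 233 − 85 = 148 cm³.
Infill volume = 0.40 × 148 = 59.2 cm³.
Support = 0.10 × 233, so 23.3 cm³.
Deposited volume = 85 + 59.2 + 23.3 = 167.5 cm³.
Mass = 167.5 × 1.17, so 195.975 g.

196.0 g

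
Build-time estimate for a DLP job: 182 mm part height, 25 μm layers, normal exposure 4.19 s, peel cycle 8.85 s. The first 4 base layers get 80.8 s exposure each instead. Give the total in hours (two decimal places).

26.45 hours

Layers = ⌈182/0.025⌉ = 7280.
Base layers: 4 × (80.8 + 8.85) → 358.6 s.
Regular layers: 7276 × (4.19 + 8.85) → 94879.04 s.
Total = 358.6 + 94879.04 = 95237.64 s = 26.45 hours.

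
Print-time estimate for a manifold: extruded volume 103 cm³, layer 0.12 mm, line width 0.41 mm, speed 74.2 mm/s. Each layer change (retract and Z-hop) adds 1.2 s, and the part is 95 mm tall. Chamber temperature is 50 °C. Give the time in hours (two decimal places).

Bead cross-section: 0.12 × 0.41 → 0.0492 mm².
Toolpath length = 103 cm³ / 0.0492 mm² = 103000 / 0.0492 = 2093495.9 mm.
Extrusion time = 2093495.9 / 74.2 = 28214.2 s.
Number of layers: 95 / 0.12 → 792 (rounded up).
Z-hop total: 792 × 1.2 → 950.4 s.
Altogether 28214.2 + 950.4 = 29164.6 s, i.e. 8.10 hours.

8.10 hours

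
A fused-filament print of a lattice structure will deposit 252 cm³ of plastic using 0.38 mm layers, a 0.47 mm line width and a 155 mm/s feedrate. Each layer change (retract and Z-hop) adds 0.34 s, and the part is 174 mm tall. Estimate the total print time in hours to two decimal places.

Extrusion cross-section = 0.38 × 0.47 = 0.1786 mm².
Toolpath length = 252 cm³ / 0.1786 mm² = 252000 / 0.1786 = 1410974.2 mm.
Print-move time = 1410974.2 / 155 = 9103.1 s.
Number of layers: 174 / 0.38 → 458 (rounded up).
Non-print overhead = 458 × 0.34 = 155.72 s.
Total = 9103.1 + 155.72 = 9258.82 s = 2.57 hours.

2.57 hours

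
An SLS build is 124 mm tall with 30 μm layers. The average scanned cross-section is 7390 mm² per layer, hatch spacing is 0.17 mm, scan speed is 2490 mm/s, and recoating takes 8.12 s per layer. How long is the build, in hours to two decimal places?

Layers = ⌈124/0.03⌉ = 4134.
Per-layer scan distance = 7390 / 0.17, so 43470.6 mm.
Scan time per layer = 43470.6 / 2490, so 17.4581 s.
Per-layer time: 17.4581 + 8.12 → 25.5781 s.
Build time = 4134 × 25.5781 = 105739.8654 s = 29.37 hours.

29.37 hours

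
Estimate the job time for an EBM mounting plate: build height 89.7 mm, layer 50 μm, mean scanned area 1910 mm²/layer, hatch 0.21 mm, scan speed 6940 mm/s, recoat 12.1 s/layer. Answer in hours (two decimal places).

6.68 hours

Layers = ⌈89.7/0.05⌉ = 1794.
Scan path per layer = 1910 / 0.21 = 9095.2 mm.
Scan time per layer = 9095.2 / 6940 = 1.3105 s.
Per-layer time: 1.3105 + 12.1 → 13.4105 s.
Build time = 1794 × 13.4105 = 24058.437 s = 6.68 hours.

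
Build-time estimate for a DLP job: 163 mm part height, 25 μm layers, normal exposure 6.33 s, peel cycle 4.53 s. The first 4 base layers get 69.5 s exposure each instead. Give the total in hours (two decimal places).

19.74 hours

Number of layers: 163 / 0.025 → 6520 (rounded up).
Base layers = 4 × (69.5 + 4.53), so 296.12 s.
Remaining layers: 6516 × (6.33 + 4.53) → 70763.76 s.
Total = 296.12 + 70763.76 = 71059.88 s = 19.74 hours.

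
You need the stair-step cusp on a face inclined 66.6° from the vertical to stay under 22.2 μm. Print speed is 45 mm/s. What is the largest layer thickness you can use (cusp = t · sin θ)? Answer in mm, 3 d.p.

0.024 mm

t = h_c / sin θ = 0.0222 / 0.9178 = 0.024 mm.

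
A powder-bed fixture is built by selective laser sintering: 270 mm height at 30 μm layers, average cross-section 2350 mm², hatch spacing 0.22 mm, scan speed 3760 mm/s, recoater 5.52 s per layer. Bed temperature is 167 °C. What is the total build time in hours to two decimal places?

Layers = ⌈270/0.03⌉ = 9000.
Scan path per layer: 2350 / 0.22 → 10681.8 mm.
Laser time per layer = 10681.8 / 3760 = 2.8409 s.
Time per layer = 2.8409 + 5.52, so 8.3609 s.
Total: 9000 × 8.3609 s = 75248.1 s → 20.90 hours.

20.90 hours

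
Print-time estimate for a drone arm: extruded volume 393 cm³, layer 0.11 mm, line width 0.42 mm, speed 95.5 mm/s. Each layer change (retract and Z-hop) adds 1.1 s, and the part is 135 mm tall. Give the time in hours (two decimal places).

Line area = 0.11 × 0.42 = 0.0462 mm².
Total extruded path = 393000/0.0462 = 8506493.5 mm.
Time extruding: 8506493.5 / 95.5 → 89073.2 s.
Layers = ⌈135/0.11⌉ = 1228.
Non-print overhead = 1228 × 1.1, so 1350.8 s.
Altogether 89073.2 + 1350.8 = 90424 s, i.e. 25.12 hours.

25.12 hours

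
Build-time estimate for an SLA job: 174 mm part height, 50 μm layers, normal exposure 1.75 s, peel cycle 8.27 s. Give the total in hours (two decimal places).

9.69 hours

Number of layers: 174 / 0.05 → 3480 (rounded up).
Per-layer time = 1.75 + 8.27 = 10.02 s.
Build time: 3480 × 10.02 s = 34869.6 s, i.e. 9.69 hours.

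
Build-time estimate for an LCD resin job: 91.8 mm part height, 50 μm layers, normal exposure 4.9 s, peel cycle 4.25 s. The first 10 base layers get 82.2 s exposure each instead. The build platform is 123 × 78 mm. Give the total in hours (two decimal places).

Number of layers: 91.8 / 0.05 → 1836 (rounded up).
Base layers = 10 × (82.2 + 4.25), so 864.5 s.
Regular layers = 1826 × (4.9 + 4.25) = 16707.9 s.
Total = 864.5 + 16707.9 = 17572.4 s = 4.88 hours.

4.88 hours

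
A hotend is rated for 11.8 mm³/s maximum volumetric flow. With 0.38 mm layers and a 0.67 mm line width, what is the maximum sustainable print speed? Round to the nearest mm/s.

Bead cross-section: 0.38 × 0.67 → 0.2546 mm².
v_max = Q/A = 11.8/0.2546 = 46.35 mm/s → 46 mm/s.

46 mm/s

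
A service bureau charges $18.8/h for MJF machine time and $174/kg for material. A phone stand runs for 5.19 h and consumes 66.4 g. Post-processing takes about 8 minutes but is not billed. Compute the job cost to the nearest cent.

Machine cost = 18.8 × 5.19, so $97.572.
Material cost: 174 × 66.4/1000 → $11.5536.
Job cost: 97.572 + 11.5536 = 109.1256 ≈ $109.13.

$109.13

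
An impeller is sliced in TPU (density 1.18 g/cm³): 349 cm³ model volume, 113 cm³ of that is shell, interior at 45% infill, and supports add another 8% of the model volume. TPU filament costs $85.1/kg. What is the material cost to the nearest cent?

$24.82

Interior volume = 349 − 113, so 236 cm³.
Deposited infill = 0.45 × 236 = 106.2 cm³.
Support = 0.08 × 349 = 27.92 cm³.
Total printed volume = 113 + 106.2 + 27.92 = 247.12 cm³.
Mass: 247.12 × 1.18 → 291.6016 g.
At $85.1/kg: 291.6016/1000 × 85.1 = $24.82.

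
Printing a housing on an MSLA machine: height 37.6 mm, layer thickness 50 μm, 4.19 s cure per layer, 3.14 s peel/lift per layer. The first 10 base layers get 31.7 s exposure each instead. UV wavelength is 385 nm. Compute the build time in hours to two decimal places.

Number of layers: 37.6 / 0.05 → 752 (rounded up).
Base layers = 10 × (31.7 + 3.14) = 348.4 s.
Remaining layers = 742 × (4.19 + 3.14), so 5438.86 s.
Sum: 348.4 + 5438.86 = 5787.26 s → 1.61 hours.

1.61 hours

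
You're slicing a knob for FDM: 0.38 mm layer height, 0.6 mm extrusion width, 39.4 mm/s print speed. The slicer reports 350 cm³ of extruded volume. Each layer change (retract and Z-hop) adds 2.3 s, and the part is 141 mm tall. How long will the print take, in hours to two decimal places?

Line area = 0.38 × 0.6, so 0.228 mm².
Toolpath length = 350 cm³ / 0.228 mm² = 350000 / 0.228 = 1535087.7 mm.
Time extruding: 1535087.7 / 39.4 → 38961.6 s.
Layers = ⌈141/0.38⌉ = 372.
Layer-change overhead = 372 × 2.3 = 855.6 s.
Total = 38961.6 + 855.6 = 39817.2 s = 11.06 hours.

11.06 hours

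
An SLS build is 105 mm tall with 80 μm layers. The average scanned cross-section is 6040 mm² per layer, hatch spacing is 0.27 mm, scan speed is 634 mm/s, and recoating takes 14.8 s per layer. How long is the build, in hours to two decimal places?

18.27 hours

Layers = ⌈105/0.08⌉ = 1313.
Scan path per layer: 6040 / 0.27 → 22370.4 mm.
Per-layer scan time = 22370.4 / 634, so 35.2845 s.
Time per layer: 35.2845 + 14.8 → 50.0845 s.
Total: 1313 × 50.0845 s = 65760.9485 s → 18.27 hours.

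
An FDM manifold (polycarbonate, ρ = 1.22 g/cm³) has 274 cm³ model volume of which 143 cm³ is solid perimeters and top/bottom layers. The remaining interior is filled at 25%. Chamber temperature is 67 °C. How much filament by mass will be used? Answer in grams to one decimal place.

214.4 g

Infill region = 274 − 143, so 131 cm³.
Infill volume = 0.25 × 131 = 32.75 cm³.
Total extruded = 143 + 32.75, so 175.75 cm³.
Mass = 175.75 × 1.22, so 214.415 g.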